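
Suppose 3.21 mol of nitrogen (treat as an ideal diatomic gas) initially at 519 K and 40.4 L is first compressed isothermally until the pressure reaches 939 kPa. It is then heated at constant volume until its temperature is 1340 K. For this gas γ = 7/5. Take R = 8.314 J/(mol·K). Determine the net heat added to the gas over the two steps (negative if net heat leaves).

P₁ = nRT₁/V₁ = 3.21×8.314×519/40.4 = 343 kPa.
Step 1 — Isothermal: T stays 519 K; PV = const ⇒ V₂ = 14.8 L, P₂ = 939 kPa.
ΔU = 0 (ideal gas, T constant).
W = nRT ln(V₂/V₁) = 3.21×8.314×519×ln(0.365) = -14000 J.
Q = ΔU + W = -14000 J.
State after step 1: P = 939 kPa, V = 14.8 L, T = 519 K.
Step 2 — Isochoric: V stays 14.8 L; P/T = const ⇒ T₂ = 1340 K, P₂ = 2420 kPa.
W = 0 (no volume change).
ΔU = nCvΔT = 3.21×20.8×(1340−519) = 54800 J.
Q = ΔU = 54800 J.
Net over both steps: W = -14000 J, Q = 40800 J, ΔU = 54800 J.

40800 J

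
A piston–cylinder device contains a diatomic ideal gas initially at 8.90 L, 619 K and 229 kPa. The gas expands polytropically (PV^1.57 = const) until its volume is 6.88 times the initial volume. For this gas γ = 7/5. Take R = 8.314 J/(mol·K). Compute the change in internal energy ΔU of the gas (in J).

-3400 J

n = P₁V₁/(RT₁) = 229×8.90/(8.314×619) = 0.396 mol.
Polytropic n=1.57: T₂ = T₁(V₁/V₂)^(n−1) = 619×(0.145)^0.57 = 206 K; P₂ = P₁(V₁/V₂)^n = 11.1 kPa.
For an ideal gas ΔU = nCvΔT with Cv = (5/2)R = 20.8 J/(mol·K).
ΔU = 0.396×20.8×(206−619) = -3400 J.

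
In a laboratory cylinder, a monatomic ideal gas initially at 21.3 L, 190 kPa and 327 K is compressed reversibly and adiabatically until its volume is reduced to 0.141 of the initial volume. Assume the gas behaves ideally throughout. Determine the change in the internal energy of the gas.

n = P₁V₁/(RT₁) = 190×21.3/(8.314×327) = 1.49 mol.
Adiabatic: TV^(γ−1) = const ⇒ T₂ = 327×(7.09)^0.667 = 1210 K; PV^γ = const ⇒ P₂ = 4970 kPa.
For an ideal gas ΔU = nCvΔT with Cv = (3/2)R = 12.5 J/(mol·K).
ΔU = 1.49×12.5×(1210−327) = 16300 J.

16300 J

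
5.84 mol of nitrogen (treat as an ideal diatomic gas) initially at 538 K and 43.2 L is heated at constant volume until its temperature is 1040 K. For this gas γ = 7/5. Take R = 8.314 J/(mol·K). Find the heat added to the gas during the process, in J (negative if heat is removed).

P₁ = nRT₁/V₁ = 5.84×8.314×538/43.2 = 605 kPa.
Isochoric: V stays 43.2 L; P/T = const ⇒ T₂ = 1040 K, P₂ = 1170 kPa.
W = 0 (no volume change).
ΔU = nCvΔT = 5.84×20.8×(1040−538) = 60900 J.
Q = ΔU = 60900 J.

60900 J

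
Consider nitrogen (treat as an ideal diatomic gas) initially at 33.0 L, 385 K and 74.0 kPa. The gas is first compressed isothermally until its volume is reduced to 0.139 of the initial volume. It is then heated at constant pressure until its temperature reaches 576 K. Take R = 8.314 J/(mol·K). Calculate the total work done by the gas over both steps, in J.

n = P₁V₁/(RT₁) = 74.0×33.0/(8.314×385) = 0.763 mol.
Step 1 — Isothermal: T stays 385 K; PV = const ⇒ V₂ = 4.59 L, P₂ = 532 kPa.
ΔU = 0 (ideal gas, T constant).
W = nRT ln(V₂/V₁) = 0.763×8.314×385×ln(0.139) = -4820 J.
Q = ΔU + W = -4820 J.
State after step 1: P = 532 kPa, V = 4.59 L, T = 385 K.
Step 2 — Isobaric: P stays 532 kPa; V/T = const ⇒ T₂ = 576 K, V₂ = 6.86 L.
W = PΔV = 532×(6.86−4.59) kPa·L = 1210 J.
ΔU = nCvΔT = 0.763×20.8×(576−385) = 3030 J.
Q = ΔU + W = nCpΔT = 4240 J.
Net over both steps: W = -3610 J, Q = -579 J, ΔU = 3030 J.

-3610 J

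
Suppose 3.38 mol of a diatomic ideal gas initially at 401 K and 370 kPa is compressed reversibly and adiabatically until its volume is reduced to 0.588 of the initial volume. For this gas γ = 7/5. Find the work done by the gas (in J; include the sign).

V₁ = nRT₁/P₁ = 3.38×8.314×401/370 = 30.5 L.
Adiabatic: TV^(γ−1) = const ⇒ T₂ = 401×(1.70)^0.400 = 496 K; PV^γ = const ⇒ P₂ = 778 kPa.
ΔU = nCvΔT = 3.38×20.8×(496−401) = 6670 J.
Q = 0 for an adiabatic process, so W = −ΔU = -6670 J.

-6670 J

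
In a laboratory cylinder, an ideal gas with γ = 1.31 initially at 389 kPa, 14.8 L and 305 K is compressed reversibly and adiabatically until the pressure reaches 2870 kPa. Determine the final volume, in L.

3.22 L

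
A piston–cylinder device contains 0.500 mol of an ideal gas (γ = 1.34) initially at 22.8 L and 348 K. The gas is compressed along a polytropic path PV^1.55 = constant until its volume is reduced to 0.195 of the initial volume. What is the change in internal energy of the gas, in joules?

6200 J

P₁ = nRT₁/V₁ = 0.500×8.314×348/22.8 = 63.4 kPa.
Polytropic n=1.55: T₂ = T₁(V₁/V₂)^(n−1) = 348×(5.13)^0.55 = 855 K; P₂ = P₁(V₁/V₂)^n = 800 kPa.
For an ideal gas ΔU = nCvΔT with Cv = R/(γ−1) = 24.5 J/(mol·K).
ΔU = 0.500×24.5×(855−348) = 6200 J.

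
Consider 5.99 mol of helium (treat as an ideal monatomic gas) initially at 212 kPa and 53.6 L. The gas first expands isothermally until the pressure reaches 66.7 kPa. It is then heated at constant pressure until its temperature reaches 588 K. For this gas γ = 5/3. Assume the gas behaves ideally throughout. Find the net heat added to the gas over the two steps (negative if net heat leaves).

57900 J

T₁ = P₁V₁/(nR) = 212×53.6/(5.99×8.314) = 228 K.
Step 1 — Isothermal: T stays 228 K; PV = const ⇒ V₂ = 170 L, P₂ = 66.7 kPa.
ΔU = 0 (ideal gas, T constant).
W = nRT ln(V₂/V₁) = 5.99×8.314×228×ln(3.18) = 13100 J.
Q = ΔU + W = 13100 J.
State after step 1: P = 66.7 kPa, V = 170 L, T = 228 K.
Step 2 — Isobaric: P stays 66.7 kPa; V/T = const ⇒ T₂ = 588 K, V₂ = 439 L.
W = PΔV = 66.7×(439−170) kPa·L = 17900 J.
ΔU = nCvΔT = 5.99×12.5×(588−228) = 26900 J.
Q = ΔU + W = nCpΔT = 44800 J.
Net over both steps: W = 31100 J, Q = 57900 J, ΔU = 26900 J.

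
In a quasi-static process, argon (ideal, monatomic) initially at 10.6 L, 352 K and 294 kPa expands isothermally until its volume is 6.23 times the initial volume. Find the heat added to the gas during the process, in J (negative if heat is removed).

n = P₁V₁/(RT₁) = 294×10.6/(8.314×352) = 1.06 mol.
Isothermal: T stays 352 K; PV = const ⇒ V₂ = 66.0 L, P₂ = 47.2 kPa.
ΔU = 0 (ideal gas, T constant).
W = nRT ln(V₂/V₁) = 1.06×8.314×352×ln(6.23) = 5700 J.
Q = ΔU + W = 5700 J.

5700 J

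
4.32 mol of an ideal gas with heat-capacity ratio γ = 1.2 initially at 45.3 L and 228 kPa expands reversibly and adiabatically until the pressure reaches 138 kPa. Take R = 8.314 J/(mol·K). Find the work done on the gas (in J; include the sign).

-4150 J

T₁ = P₁V₁/(nR) = 228×45.3/(4.32×8.314) = 288 K.
Adiabatic: T₂/T₁ = (P₂/P₁)^((γ−1)/γ) ⇒ T₂ = 288×(0.605)^0.167 = 264 K; V₂ = 68.8 L.
ΔU = nCvΔT = 4.32×41.6×(264−288) = -4150 J.
Q = 0 for an adiabatic process, so W = −ΔU = 4150 J.
Work done on the gas = −W_by = -4150 J.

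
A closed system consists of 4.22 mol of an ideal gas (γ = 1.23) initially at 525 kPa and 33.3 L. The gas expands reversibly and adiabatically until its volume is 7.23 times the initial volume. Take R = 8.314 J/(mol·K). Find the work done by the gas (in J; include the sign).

T₁ = P₁V₁/(nR) = 525×33.3/(4.22×8.314) = 498 K.
Adiabatic: TV^(γ−1) = const ⇒ T₂ = 498×(0.138)^0.230 = 316 K; PV^γ = const ⇒ P₂ = 46.1 kPa.
ΔU = nCvΔT = 4.22×36.1×(316−498) = -27800 J.
Q = 0 for an adiabatic process, so W = −ΔU = 27800 J.

27800 J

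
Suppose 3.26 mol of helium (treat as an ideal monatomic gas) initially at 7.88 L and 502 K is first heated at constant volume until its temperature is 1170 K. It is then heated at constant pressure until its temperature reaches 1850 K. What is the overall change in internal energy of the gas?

P₁ = nRT₁/V₁ = 3.26×8.314×502/7.88 = 1730 kPa.
Step 1 — Isochoric: V stays 7.88 L; P/T = const ⇒ T₂ = 1170 K, P₂ = 4020 kPa.
W = 0 (no volume change).
ΔU = nCvΔT = 3.26×12.5×(1170−502) = 27200 J.
Q = ΔU = 27200 J.
State after step 1: P = 4020 kPa, V = 7.88 L, T = 1170 K.
Step 2 — Isobaric: P stays 4020 kPa; V/T = const ⇒ T₂ = 1850 K, V₂ = 12.5 L.
W = PΔV = 4020×(12.5−7.88) kPa·L = 18400 J.
ΔU = nCvΔT = 3.26×12.5×(1850−1170) = 27600 J.
Q = ΔU + W = nCpΔT = 46100 J.
Net over both steps: W = 18400 J, Q = 73200 J, ΔU = 54800 J.

54800 J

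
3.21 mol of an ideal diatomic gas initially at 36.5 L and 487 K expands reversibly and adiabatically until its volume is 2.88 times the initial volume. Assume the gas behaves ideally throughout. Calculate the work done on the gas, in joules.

-11200 J

P₁ = nRT₁/V₁ = 3.21×8.314×487/36.5 = 356 kPa.
Adiabatic: TV^(γ−1) = const ⇒ T₂ = 487×(0.347)^0.400 = 319 K; PV^γ = const ⇒ P₂ = 81.0 kPa.
ΔU = nCvΔT = 3.21×20.8×(319−487) = -11200 J.
Q = 0 for an adiabatic process, so W = −ΔU = 11200 J.
Work done on the gas = −W_by = -11200 J.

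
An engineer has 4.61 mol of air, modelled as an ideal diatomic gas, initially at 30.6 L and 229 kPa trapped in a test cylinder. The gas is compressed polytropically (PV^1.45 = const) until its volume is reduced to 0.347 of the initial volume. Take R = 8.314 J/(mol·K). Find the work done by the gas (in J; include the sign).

-9500 J

T₁ = P₁V₁/(nR) = 229×30.6/(4.61×8.314) = 183 K.
Polytropic n=1.45: T₂ = T₁(V₁/V₂)^(n−1) = 183×(2.88)^0.45 = 294 K; P₂ = P₁(V₁/V₂)^n = 1060 kPa.
W = (P₁V₁−P₂V₂)/(n−1) = (229×30.6−1060×10.6)/0.45 = -9500 J.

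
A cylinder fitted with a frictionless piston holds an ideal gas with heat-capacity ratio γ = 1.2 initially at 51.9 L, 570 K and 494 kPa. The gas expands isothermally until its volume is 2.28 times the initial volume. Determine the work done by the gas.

n = P₁V₁/(RT₁) = 494×51.9/(8.314×570) = 5.41 mol.
Isothermal: T stays 570 K; PV = const ⇒ V₂ = 118 L, P₂ = 217 kPa.
W = nRT ln(V₂/V₁) = 5.41×8.314×570×ln(2.28) = 21100 J.

21100 J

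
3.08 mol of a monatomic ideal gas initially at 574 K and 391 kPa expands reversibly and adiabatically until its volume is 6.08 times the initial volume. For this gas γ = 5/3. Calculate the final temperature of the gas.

172 K

V₁ = nRT₁/P₁ = 3.08×8.314×574/391 = 37.6 L.
Adiabatic: TV^(γ−1) = const ⇒ T₂ = 574×(0.164)^0.667 = 172 K; PV^γ = const ⇒ P₂ = 19.3 kPa.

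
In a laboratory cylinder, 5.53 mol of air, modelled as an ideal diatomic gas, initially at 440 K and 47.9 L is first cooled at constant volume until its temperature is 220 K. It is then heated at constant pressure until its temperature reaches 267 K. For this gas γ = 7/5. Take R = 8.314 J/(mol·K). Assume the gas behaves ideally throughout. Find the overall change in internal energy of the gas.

-19900 J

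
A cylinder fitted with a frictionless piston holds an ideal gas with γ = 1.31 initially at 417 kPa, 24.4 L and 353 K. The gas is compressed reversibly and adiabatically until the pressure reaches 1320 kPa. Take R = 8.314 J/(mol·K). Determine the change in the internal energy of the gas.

10300 J

n = P₁V₁/(RT₁) = 417×24.4/(8.314×353) = 3.47 mol.
Adiabatic: T₂/T₁ = (P₂/P₁)^((γ−1)/γ) ⇒ T₂ = 353×(3.17)^0.237 = 464 K; V₂ = 10.1 L.
For an ideal gas ΔU = nCvΔT with Cv = R/(γ−1) = 26.8 J/(mol·K).
ΔU = 3.47×26.8×(464−353) = 10300 J.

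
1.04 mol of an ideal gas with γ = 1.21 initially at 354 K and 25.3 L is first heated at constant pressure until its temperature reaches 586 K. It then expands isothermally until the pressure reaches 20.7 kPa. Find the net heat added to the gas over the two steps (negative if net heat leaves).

20500 J

P₁ = nRT₁/V₁ = 1.04×8.314×354/25.3 = 121 kPa.
Step 1 — Isobaric: P stays 121 kPa; V/T = const ⇒ T₂ = 586 K, V₂ = 41.9 L.
W = PΔV = 121×(41.9−25.3) kPa·L = 2010 J.
ΔU = nCvΔT = 1.04×39.6×(586−354) = 9550 J.
Q = ΔU + W = nCpΔT = 11600 J.
State after step 1: P = 121 kPa, V = 41.9 L, T = 586 K.
Step 2 — Isothermal: T stays 586 K; PV = const ⇒ V₂ = 245 L, P₂ = 20.7 kPa.
ΔU = 0 (ideal gas, T constant).
W = nRT ln(V₂/V₁) = 1.04×8.314×586×ln(5.84) = 8950 J.
Q = ΔU + W = 8950 J.
Net over both steps: W = 11000 J, Q = 20500 J, ΔU = 9550 J.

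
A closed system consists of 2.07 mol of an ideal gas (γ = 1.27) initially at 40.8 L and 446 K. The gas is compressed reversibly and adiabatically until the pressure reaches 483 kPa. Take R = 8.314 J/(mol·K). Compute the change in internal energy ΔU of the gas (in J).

P₁ = nRT₁/V₁ = 2.07×8.314×446/40.8 = 188 kPa.
Adiabatic: T₂/T₁ = (P₂/P₁)^((γ−1)/γ) ⇒ T₂ = 446×(2.57)^0.213 = 545 K; V₂ = 19.4 L.
For an ideal gas ΔU = nCvΔT with Cv = R/(γ−1) = 30.8 J/(mol·K).
ΔU = 2.07×30.8×(545−446) = 6310 J.

6310 J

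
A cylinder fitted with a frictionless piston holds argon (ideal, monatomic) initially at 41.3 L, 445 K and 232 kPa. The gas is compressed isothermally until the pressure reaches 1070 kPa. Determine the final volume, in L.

8.95 L

Isothermal: T stays 445 K; PV = const ⇒ V₂ = 8.95 L, P₂ = 1070 kPa.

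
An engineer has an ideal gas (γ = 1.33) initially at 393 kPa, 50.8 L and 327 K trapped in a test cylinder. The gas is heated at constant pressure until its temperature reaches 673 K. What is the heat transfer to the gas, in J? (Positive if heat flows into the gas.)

85100 J

n = P₁V₁/(RT₁) = 393×50.8/(8.314×327) = 7.34 mol.
Isobaric: P stays 393 kPa; V/T = const ⇒ T₂ = 673 K, V₂ = 105 L.
W = PΔV = 393×(105−50.8) kPa·L = 21100 J.
ΔU = nCvΔT = 7.34×25.2×(673−327) = 64000 J.
Q = ΔU + W = nCpΔT = 85100 J.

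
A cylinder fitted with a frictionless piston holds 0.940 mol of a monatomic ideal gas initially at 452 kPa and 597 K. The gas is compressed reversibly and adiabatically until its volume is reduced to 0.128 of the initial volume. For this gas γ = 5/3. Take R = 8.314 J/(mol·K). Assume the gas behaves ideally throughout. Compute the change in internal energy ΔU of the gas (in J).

20600 J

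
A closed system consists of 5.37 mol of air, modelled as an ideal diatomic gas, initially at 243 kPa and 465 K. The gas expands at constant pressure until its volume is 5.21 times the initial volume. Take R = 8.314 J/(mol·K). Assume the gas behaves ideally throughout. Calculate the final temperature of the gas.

2420 K

V₁ = nRT₁/P₁ = 5.37×8.314×465/243 = 85.4 L.
Isobaric: P stays 243 kPa; V/T = const ⇒ T₂ = 2420 K, V₂ = 445 L.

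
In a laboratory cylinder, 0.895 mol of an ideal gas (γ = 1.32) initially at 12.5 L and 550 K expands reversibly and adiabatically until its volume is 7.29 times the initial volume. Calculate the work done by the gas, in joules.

6020 J

P₁ = nRT₁/V₁ = 0.895×8.314×550/12.5 = 327 kPa.
Adiabatic: TV^(γ−1) = const ⇒ T₂ = 550×(0.137)^0.320 = 291 K; PV^γ = const ⇒ P₂ = 23.8 kPa.
ΔU = nCvΔT = 0.895×26.0×(291−550) = -6020 J.
Q = 0 for an adiabatic process, so W = −ΔU = 6020 J.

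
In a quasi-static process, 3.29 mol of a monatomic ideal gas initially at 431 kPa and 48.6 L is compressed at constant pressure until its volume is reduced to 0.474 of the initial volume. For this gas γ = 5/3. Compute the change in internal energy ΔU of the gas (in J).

T₁ = P₁V₁/(nR) = 431×48.6/(3.29×8.314) = 766 K.
Isobaric: P stays 431 kPa; V/T = const ⇒ T₂ = 363 K, V₂ = 23.0 L.
For an ideal gas ΔU = nCvΔT with Cv = (3/2)R = 12.5 J/(mol·K).
ΔU = 3.29×12.5×(363−766) = -16500 J.

-16500 J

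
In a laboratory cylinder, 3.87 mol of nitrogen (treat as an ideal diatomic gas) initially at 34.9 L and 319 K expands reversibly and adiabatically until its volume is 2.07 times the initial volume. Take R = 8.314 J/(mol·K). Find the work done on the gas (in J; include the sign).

-6480 J

P₁ = nRT₁/V₁ = 3.87×8.314×319/34.9 = 294 kPa.
Adiabatic: TV^(γ−1) = const ⇒ T₂ = 319×(0.483)^0.400 = 238 K; PV^γ = const ⇒ P₂ = 106 kPa.
ΔU = nCvΔT = 3.87×20.8×(238−319) = -6480 J.
Q = 0 for an adiabatic process, so W = −ΔU = 6480 J.
Work done on the gas = −W_by = -6480 J.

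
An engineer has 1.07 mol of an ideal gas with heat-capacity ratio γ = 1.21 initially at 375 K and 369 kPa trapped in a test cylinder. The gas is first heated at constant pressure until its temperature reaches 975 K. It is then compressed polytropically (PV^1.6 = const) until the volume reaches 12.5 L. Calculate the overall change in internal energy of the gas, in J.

V₁ = nRT₁/P₁ = 1.07×8.314×375/369 = 9.04 L.
Step 1 — Isobaric: P stays 369 kPa; V/T = const ⇒ T₂ = 975 K, V₂ = 23.5 L.
W = PΔV = 369×(23.5−9.04) kPa·L = 5340 J.
ΔU = nCvΔT = 1.07×39.6×(975−375) = 25400 J.
Q = ΔU + W = nCpΔT = 30800 J.
State after step 1: P = 369 kPa, V = 23.5 L, T = 975 K.
Step 2 — Polytropic n=1.6: T₂ = T₁(V₁/V₂)^(n−1) = 975×(1.88)^0.60 = 1420 K; P₂ = P₁(V₁/V₂)^n = 1010 kPa.
W = (P₁V₁−P₂V₂)/(n−1) = (369×23.5−1010×12.5)/0.60 = -6660 J.
ΔU = nCvΔT = 1.07×39.6×(1420−975) = 19000 J.
Q = ΔU + W = 12400 J.
Net over both steps: W = -1320 J, Q = 43100 J, ΔU = 44400 J.

44400 J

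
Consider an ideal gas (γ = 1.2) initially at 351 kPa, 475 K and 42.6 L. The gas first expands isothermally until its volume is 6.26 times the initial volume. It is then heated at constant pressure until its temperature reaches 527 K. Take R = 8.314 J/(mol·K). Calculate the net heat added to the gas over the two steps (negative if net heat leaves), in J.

n = P₁V₁/(RT₁) = 351×42.6/(8.314×475) = 3.79 mol.
Step 1 — Isothermal: T stays 475 K; PV = const ⇒ V₂ = 267 L, P₂ = 56.1 kPa.
ΔU = 0 (ideal gas, T constant).
W = nRT ln(V₂/V₁) = 3.79×8.314×475×ln(6.26) = 27400 J.
Q = ΔU + W = 27400 J.
State after step 1: P = 56.1 kPa, V = 267 L, T = 475 K.
Step 2 — Isobaric: P stays 56.1 kPa; V/T = const ⇒ T₂ = 527 K, V₂ = 296 L.
W = PΔV = 56.1×(296−267) kPa·L = 1640 J.
ΔU = nCvΔT = 3.79×41.6×(527−475) = 8180 J.
Q = ΔU + W = nCpΔT = 9820 J.
Net over both steps: W = 29100 J, Q = 37200 J, ΔU = 8180 J.

37200 J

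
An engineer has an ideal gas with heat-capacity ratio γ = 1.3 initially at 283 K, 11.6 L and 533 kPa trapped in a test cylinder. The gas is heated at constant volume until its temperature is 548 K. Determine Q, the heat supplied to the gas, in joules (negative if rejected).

19300 J

n = P₁V₁/(RT₁) = 533×11.6/(8.314×283) = 2.63 mol.
Isochoric: V stays 11.6 L; P/T = const ⇒ T₂ = 548 K, P₂ = 1030 kPa.
W = 0 (no volume change).
ΔU = nCvΔT = 2.63×27.7×(548−283) = 19300 J.
Q = ΔU = 19300 J.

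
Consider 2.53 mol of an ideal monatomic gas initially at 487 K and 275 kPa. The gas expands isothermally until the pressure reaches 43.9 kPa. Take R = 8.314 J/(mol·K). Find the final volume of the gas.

V₁ = nRT₁/P₁ = 2.53×8.314×487/275 = 37.3 L.
Isothermal: T stays 487 K; PV = const ⇒ V₂ = 233 L, P₂ = 43.9 kPa.

233 L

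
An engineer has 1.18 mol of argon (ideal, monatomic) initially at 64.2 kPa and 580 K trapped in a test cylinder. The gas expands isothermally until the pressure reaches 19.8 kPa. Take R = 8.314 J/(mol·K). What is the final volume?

287 L

V₁ = nRT₁/P₁ = 1.18×8.314×580/64.2 = 88.6 L.
Isothermal: T stays 580 K; PV = const ⇒ V₂ = 287 L, P₂ = 19.8 kPa.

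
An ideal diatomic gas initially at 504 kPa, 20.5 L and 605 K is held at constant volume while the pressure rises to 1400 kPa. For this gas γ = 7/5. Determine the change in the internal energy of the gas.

n = P₁V₁/(RT₁) = 504×20.5/(8.314×605) = 2.05 mol.
Isochoric: V stays 20.5 L; P/T = const ⇒ T₂ = 1680 K, P₂ = 1400 kPa.
For an ideal gas ΔU = nCvΔT with Cv = (5/2)R = 20.8 J/(mol·K).
ΔU = 2.05×20.8×(1680−605) = 45900 J.

45900 J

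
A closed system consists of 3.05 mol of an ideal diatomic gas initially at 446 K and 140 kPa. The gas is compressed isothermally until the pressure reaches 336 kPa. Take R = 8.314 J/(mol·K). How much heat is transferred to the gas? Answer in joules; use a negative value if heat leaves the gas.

-9900 J

V₁ = nRT₁/P₁ = 3.05×8.314×446/140 = 80.8 L.
Isothermal: T stays 446 K; PV = const ⇒ V₂ = 33.7 L, P₂ = 336 kPa.
ΔU = 0 (ideal gas, T constant).
W = nRT ln(V₂/V₁) = 3.05×8.314×446×ln(0.417) = -9900 J.
Q = ΔU + W = -9900 J.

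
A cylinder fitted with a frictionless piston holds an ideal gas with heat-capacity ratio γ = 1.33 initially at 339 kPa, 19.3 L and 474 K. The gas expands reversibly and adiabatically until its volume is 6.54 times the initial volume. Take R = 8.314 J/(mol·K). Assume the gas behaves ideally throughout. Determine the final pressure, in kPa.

27.9 kPa

Adiabatic: TV^(γ−1) = const ⇒ T₂ = 474×(0.153)^0.330 = 255 K; PV^γ = const ⇒ P₂ = 27.9 kPa.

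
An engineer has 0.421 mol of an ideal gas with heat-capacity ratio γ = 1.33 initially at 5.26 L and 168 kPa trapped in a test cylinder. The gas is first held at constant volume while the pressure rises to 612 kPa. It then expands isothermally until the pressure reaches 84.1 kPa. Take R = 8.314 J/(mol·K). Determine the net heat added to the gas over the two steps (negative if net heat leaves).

13500 J

T₁ = P₁V₁/(nR) = 168×5.26/(0.421×8.314) = 252 K.
Step 1 — Isochoric: V stays 5.26 L; P/T = const ⇒ T₂ = 920 K, P₂ = 612 kPa.
W = 0 (no volume change).
ΔU = nCvΔT = 0.421×25.2×(920−252) = 7080 J.
Q = ΔU = 7080 J.
State after step 1: P = 612 kPa, V = 5.26 L, T = 920 K.
Step 2 — Isothermal: T stays 920 K; PV = const ⇒ V₂ = 38.3 L, P₂ = 84.1 kPa.
ΔU = 0 (ideal gas, T constant).
W = nRT ln(V₂/V₁) = 0.421×8.314×920×ln(7.28) = 6390 J.
Q = ΔU + W = 6390 J.
Net over both steps: W = 6390 J, Q = 13500 J, ΔU = 7080 J.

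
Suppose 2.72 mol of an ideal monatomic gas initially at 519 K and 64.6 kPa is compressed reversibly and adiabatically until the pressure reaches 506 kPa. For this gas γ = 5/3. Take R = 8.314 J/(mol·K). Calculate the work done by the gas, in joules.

V₁ = nRT₁/P₁ = 2.72×8.314×519/64.6 = 182 L.
Adiabatic: T₂/T₁ = (P₂/P₁)^((γ−1)/γ) ⇒ T₂ = 519×(7.83)^0.400 = 1180 K; V₂ = 52.8 L.
ΔU = nCvΔT = 2.72×12.5×(1180−519) = 22500 J.
Q = 0 for an adiabatic process, so W = −ΔU = -22500 J.

-22500 J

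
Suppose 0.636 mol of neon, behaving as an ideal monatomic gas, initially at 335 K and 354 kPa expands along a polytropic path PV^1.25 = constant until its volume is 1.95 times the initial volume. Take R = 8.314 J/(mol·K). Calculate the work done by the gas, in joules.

1090 J

V₁ = nRT₁/P₁ = 0.636×8.314×335/354 = 5.00 L.
Polytropic n=1.25: T₂ = T₁(V₁/V₂)^(n−1) = 335×(0.513)^0.25 = 283 K; P₂ = P₁(V₁/V₂)^n = 154 kPa.
W = (P₁V₁−P₂V₂)/(n−1) = (354×5.00−154×9.76)/0.25 = 1090 J.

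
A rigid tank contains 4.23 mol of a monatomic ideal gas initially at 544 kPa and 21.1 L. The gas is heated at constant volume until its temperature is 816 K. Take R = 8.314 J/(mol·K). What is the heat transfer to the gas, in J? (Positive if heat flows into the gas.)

25800 J

T₁ = P₁V₁/(nR) = 544×21.1/(4.23×8.314) = 326 K.
Isochoric: V stays 21.1 L; P/T = const ⇒ T₂ = 816 K, P₂ = 1360 kPa.
W = 0 (no volume change).
ΔU = nCvΔT = 4.23×12.5×(816−326) = 25800 J.
Q = ΔU = 25800 J.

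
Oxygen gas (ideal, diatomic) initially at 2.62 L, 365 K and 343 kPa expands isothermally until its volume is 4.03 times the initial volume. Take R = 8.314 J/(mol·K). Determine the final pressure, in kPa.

85.1 kPa

Isothermal: T stays 365 K; PV = const ⇒ V₂ = 10.6 L, P₂ = 85.1 kPa.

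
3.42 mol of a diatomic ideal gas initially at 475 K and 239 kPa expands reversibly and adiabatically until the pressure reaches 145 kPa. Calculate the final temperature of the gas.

V₁ = nRT₁/P₁ = 3.42×8.314×475/239 = 56.5 L.
Adiabatic: T₂/T₁ = (P₂/P₁)^((γ−1)/γ) ⇒ T₂ = 475×(0.607)^0.286 = 412 K; V₂ = 80.8 L.

412 K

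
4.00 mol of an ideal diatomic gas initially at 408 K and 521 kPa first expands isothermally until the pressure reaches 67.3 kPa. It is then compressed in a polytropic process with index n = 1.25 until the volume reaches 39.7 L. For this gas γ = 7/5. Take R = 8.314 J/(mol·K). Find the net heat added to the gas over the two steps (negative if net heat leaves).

17600 J

V₁ = nRT₁/P₁ = 4.00×8.314×408/521 = 26.0 L.
Step 1 — Isothermal: T stays 408 K; PV = const ⇒ V₂ = 202 L, P₂ = 67.3 kPa.
ΔU = 0 (ideal gas, T constant).
W = nRT ln(V₂/V₁) = 4.00×8.314×408×ln(7.74) = 27800 J.
Q = ΔU + W = 27800 J.
State after step 1: P = 67.3 kPa, V = 202 L, T = 408 K.
Step 2 — Polytropic n=1.25: T₂ = T₁(V₁/V₂)^(n−1) = 408×(5.08)^0.25 = 612 K; P₂ = P₁(V₁/V₂)^n = 513 kPa.
W = (P₁V₁−P₂V₂)/(n−1) = (67.3×202−513×39.7)/0.25 = -27200 J.
ΔU = nCvΔT = 4.00×20.8×(612−408) = 17000 J.
Q = ΔU + W = -10200 J.
Net over both steps: W = 568 J, Q = 17600 J, ΔU = 17000 J.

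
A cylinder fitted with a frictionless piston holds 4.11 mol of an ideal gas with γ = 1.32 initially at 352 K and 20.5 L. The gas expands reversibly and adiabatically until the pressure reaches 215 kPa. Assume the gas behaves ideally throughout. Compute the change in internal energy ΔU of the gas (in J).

-8120 J

P₁ = nRT₁/V₁ = 4.11×8.314×352/20.5 = 587 kPa.
Adiabatic: T₂/T₁ = (P₂/P₁)^((γ−1)/γ) ⇒ T₂ = 352×(0.366)^0.242 = 276 K; V₂ = 43.9 L.
For an ideal gas ΔU = nCvΔT with Cv = R/(γ−1) = 26.0 J/(mol·K).
ΔU = 4.11×26.0×(276−352) = -8120 J.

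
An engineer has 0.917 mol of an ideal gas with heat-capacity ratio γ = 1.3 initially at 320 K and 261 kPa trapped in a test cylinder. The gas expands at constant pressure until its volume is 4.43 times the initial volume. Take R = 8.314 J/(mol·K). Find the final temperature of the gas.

V₁ = nRT₁/P₁ = 0.917×8.314×320/261 = 9.35 L.
Isobaric: P stays 261 kPa; V/T = const ⇒ T₂ = 1420 K, V₂ = 41.4 L.

1420 K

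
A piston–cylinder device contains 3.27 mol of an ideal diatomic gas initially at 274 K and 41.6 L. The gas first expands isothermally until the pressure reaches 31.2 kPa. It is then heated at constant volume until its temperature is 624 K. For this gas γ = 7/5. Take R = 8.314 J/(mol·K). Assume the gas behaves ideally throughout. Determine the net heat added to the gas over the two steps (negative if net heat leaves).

36800 J

P₁ = nRT₁/V₁ = 3.27×8.314×274/41.6 = 179 kPa.
Step 1 — Isothermal: T stays 274 K; PV = const ⇒ V₂ = 239 L, P₂ = 31.2 kPa.
ΔU = 0 (ideal gas, T constant).
W = nRT ln(V₂/V₁) = 3.27×8.314×274×ln(5.74) = 13000 J.
Q = ΔU + W = 13000 J.
State after step 1: P = 31.2 kPa, V = 239 L, T = 274 K.
Step 2 — Isochoric: V stays 239 L; P/T = const ⇒ T₂ = 624 K, P₂ = 71.1 kPa.
W = 0 (no volume change).
ΔU = nCvΔT = 3.27×20.8×(624−274) = 23800 J.
Q = ΔU = 23800 J.
Net over both steps: W = 13000 J, Q = 36800 J, ΔU = 23800 J.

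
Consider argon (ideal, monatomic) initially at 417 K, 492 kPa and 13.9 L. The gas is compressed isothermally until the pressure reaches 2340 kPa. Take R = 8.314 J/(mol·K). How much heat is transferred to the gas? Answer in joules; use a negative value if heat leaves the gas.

-10700 J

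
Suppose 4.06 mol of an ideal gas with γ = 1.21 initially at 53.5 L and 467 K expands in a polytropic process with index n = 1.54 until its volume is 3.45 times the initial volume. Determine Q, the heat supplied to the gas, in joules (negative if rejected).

-22400 J

P₁ = nRT₁/V₁ = 4.06×8.314×467/53.5 = 295 kPa.
Polytropic n=1.54: T₂ = T₁(V₁/V₂)^(n−1) = 467×(0.290)^0.54 = 239 K; P₂ = P₁(V₁/V₂)^n = 43.8 kPa.
W = (P₁V₁−P₂V₂)/(n−1) = (295×53.5−43.8×185)/0.54 = 14200 J.
ΔU = nCvΔT = 4.06×39.6×(239−467) = -36600 J.
Q = ΔU + W = -22400 J.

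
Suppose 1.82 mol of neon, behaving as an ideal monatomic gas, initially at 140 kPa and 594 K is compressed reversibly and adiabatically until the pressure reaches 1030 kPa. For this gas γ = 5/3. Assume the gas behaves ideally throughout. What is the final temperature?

V₁ = nRT₁/P₁ = 1.82×8.314×594/140 = 64.2 L.
Adiabatic: T₂/T₁ = (P₂/P₁)^((γ−1)/γ) ⇒ T₂ = 594×(7.36)^0.400 = 1320 K; V₂ = 19.4 L.

1320 K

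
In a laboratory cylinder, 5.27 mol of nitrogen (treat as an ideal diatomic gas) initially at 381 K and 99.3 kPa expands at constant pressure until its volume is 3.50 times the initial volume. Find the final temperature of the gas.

V₁ = nRT₁/P₁ = 5.27×8.314×381/99.3 = 168 L.
Isobaric: P stays 99.3 kPa; V/T = const ⇒ T₂ = 1330 K, V₂ = 588 L.

1330 K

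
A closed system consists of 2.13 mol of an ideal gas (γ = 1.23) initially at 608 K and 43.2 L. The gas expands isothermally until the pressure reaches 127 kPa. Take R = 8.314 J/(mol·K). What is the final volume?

84.8 L

P₁ = nRT₁/V₁ = 2.13×8.314×608/43.2 = 249 kPa.
Isothermal: T stays 608 K; PV = const ⇒ V₂ = 84.8 L, P₂ = 127 kPa.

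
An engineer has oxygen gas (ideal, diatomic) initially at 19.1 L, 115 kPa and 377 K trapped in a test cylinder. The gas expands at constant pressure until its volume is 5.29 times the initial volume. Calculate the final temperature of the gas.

Isobaric: P stays 115 kPa; V/T = const ⇒ T₂ = 1990 K, V₂ = 101 L.

1990 K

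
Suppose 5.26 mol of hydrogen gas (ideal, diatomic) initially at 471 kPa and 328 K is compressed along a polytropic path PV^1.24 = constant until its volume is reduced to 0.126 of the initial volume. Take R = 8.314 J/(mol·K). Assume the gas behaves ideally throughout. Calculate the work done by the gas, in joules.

V₁ = nRT₁/P₁ = 5.26×8.314×328/471 = 30.5 L.
Polytropic n=1.24: T₂ = T₁(V₁/V₂)^(n−1) = 328×(7.94)^0.24 = 539 K; P₂ = P₁(V₁/V₂)^n = 6150 kPa.
W = (P₁V₁−P₂V₂)/(n−1) = (471×30.5−6150×3.84)/0.24 = -38500 J.

-38500 J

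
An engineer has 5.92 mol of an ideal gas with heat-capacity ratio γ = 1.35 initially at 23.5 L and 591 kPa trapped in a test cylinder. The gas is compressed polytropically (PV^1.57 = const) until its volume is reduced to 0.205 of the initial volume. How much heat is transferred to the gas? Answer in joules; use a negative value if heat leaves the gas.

22500 J

T₁ = P₁V₁/(nR) = 591×23.5/(5.92×8.314) = 282 K.
Polytropic n=1.57: T₂ = T₁(V₁/V₂)^(n−1) = 282×(4.88)^0.57 = 696 K; P₂ = P₁(V₁/V₂)^n = 7110 kPa.
W = (P₁V₁−P₂V₂)/(n−1) = (591×23.5−7110×4.82)/0.57 = -35800 J.
ΔU = nCvΔT = 5.92×23.8×(696−282) = 58200 J.
Q = ΔU + W = 22500 J.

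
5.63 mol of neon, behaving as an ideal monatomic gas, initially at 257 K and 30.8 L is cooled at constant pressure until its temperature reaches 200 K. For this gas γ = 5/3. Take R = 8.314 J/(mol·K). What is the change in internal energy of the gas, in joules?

-4000 J

P₁ = nRT₁/V₁ = 5.63×8.314×257/30.8 = 391 kPa.
Isobaric: P stays 391 kPa; V/T = const ⇒ T₂ = 200 K, V₂ = 24.0 L.
For an ideal gas ΔU = nCvΔT with Cv = (3/2)R = 12.5 J/(mol·K).
ΔU = 5.63×12.5×(200−257) = -4000 J.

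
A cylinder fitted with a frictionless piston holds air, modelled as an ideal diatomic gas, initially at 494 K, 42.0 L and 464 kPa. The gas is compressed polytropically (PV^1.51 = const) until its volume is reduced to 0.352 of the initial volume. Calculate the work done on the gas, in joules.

n = P₁V₁/(RT₁) = 464×42.0/(8.314×494) = 4.74 mol.
Polytropic n=1.51: T₂ = T₁(V₁/V₂)^(n−1) = 494×(2.84)^0.51 = 841 K; P₂ = P₁(V₁/V₂)^n = 2250 kPa.
W = (P₁V₁−P₂V₂)/(n−1) = (464×42.0−2250×14.8)/0.51 = -26900 J.
Work done on the gas = −W_by = 26900 J.

26900 J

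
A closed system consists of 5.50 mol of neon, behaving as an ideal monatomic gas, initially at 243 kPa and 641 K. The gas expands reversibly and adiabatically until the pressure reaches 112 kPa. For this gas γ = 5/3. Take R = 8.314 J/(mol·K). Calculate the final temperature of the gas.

470 K

V₁ = nRT₁/P₁ = 5.50×8.314×641/243 = 121 L.
Adiabatic: T₂/T₁ = (P₂/P₁)^((γ−1)/γ) ⇒ T₂ = 641×(0.461)^0.400 = 470 K; V₂ = 192 L.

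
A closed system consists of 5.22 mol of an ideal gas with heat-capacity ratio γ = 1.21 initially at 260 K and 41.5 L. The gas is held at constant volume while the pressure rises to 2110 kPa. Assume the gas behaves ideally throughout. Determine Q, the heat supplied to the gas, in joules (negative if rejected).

P₁ = nRT₁/V₁ = 5.22×8.314×260/41.5 = 272 kPa.
Isochoric: V stays 41.5 L; P/T = const ⇒ T₂ = 2020 K, P₂ = 2110 kPa.
W = 0 (no volume change).
ΔU = nCvΔT = 5.22×39.6×(2020−260) = 363000 J.
Q = ΔU = 363000 J.

363000 J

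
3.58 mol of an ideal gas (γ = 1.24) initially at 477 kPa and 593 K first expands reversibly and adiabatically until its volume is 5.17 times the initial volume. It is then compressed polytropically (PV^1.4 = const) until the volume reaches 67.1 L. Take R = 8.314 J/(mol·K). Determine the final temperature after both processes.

608 K

V₁ = nRT₁/P₁ = 3.58×8.314×593/477 = 37.0 L.
Step 1 — Adiabatic: TV^(γ−1) = const ⇒ T₂ = 593×(0.193)^0.240 = 400 K; PV^γ = const ⇒ P₂ = 62.2 kPa.
ΔU = nCvΔT = 3.58×34.6×(400−593) = -24000 J.
Q = 0 for an adiabatic process, so W = −ΔU = 24000 J.
State after step 1: P = 62.2 kPa, V = 191 L, T = 400 K.
Step 2 — Polytropic n=1.4: T₂ = T₁(V₁/V₂)^(n−1) = 400×(2.85)^0.40 = 608 K; P₂ = P₁(V₁/V₂)^n = 270 kPa.
W = (P₁V₁−P₂V₂)/(n−1) = (62.2×191−270×67.1)/0.40 = -15500 J.
ΔU = nCvΔT = 3.58×34.6×(608−400) = 25800 J.
Q = ΔU + W = 10300 J.
Net over both steps: W = 8480 J, Q = 10300 J, ΔU = 1850 J.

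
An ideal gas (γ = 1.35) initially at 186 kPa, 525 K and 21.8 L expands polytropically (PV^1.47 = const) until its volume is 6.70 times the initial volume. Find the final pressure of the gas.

11.4 kPa

Polytropic n=1.47: T₂ = T₁(V₁/V₂)^(n−1) = 525×(0.149)^0.47 = 215 K; P₂ = P₁(V₁/V₂)^n = 11.4 kPa.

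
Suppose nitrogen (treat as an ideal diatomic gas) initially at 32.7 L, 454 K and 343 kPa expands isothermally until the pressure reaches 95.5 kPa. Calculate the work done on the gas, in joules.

-14300 J

n = P₁V₁/(RT₁) = 343×32.7/(8.314×454) = 2.97 mol.
Isothermal: T stays 454 K; PV = const ⇒ V₂ = 117 L, P₂ = 95.5 kPa.
W = nRT ln(V₂/V₁) = 2.97×8.314×454×ln(3.59) = 14300 J.
Work done on the gas = −W_by = -14300 J.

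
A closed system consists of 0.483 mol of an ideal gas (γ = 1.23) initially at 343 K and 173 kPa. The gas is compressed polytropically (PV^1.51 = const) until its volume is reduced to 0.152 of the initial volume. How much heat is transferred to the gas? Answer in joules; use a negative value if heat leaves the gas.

V₁ = nRT₁/P₁ = 0.483×8.314×343/173 = 7.96 L.
Polytropic n=1.51: T₂ = T₁(V₁/V₂)^(n−1) = 343×(6.58)^0.51 = 897 K; P₂ = P₁(V₁/V₂)^n = 2970 kPa.
W = (P₁V₁−P₂V₂)/(n−1) = (173×7.96−2970×1.21)/0.51 = -4360 J.
ΔU = nCvΔT = 0.483×36.1×(897−343) = 9660 J.
Q = ΔU + W = 5310 J.

5310 J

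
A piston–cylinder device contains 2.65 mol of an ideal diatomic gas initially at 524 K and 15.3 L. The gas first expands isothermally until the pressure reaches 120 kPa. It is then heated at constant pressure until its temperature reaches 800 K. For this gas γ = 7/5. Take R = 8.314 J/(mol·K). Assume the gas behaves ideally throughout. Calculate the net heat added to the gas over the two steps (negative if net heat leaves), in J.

P₁ = nRT₁/V₁ = 2.65×8.314×524/15.3 = 755 kPa.
Step 1 — Isothermal: T stays 524 K; PV = const ⇒ V₂ = 96.2 L, P₂ = 120 kPa.
ΔU = 0 (ideal gas, T constant).
W = nRT ln(V₂/V₁) = 2.65×8.314×524×ln(6.29) = 21200 J.
Q = ΔU + W = 21200 J.
State after step 1: P = 120 kPa, V = 96.2 L, T = 524 K.
Step 2 — Isobaric: P stays 120 kPa; V/T = const ⇒ T₂ = 800 K, V₂ = 147 L.
W = PΔV = 120×(147−96.2) kPa·L = 6080 J.
ΔU = nCvΔT = 2.65×20.8×(800−524) = 15200 J.
Q = ΔU + W = nCpΔT = 21300 J.
Net over both steps: W = 27300 J, Q = 42500 J, ΔU = 15200 J.

42500 J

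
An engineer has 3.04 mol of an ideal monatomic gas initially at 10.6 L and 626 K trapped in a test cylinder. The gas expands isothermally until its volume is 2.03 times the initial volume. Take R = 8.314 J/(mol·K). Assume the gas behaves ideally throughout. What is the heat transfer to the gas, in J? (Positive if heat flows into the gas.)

11200 J

P₁ = nRT₁/V₁ = 3.04×8.314×626/10.6 = 1490 kPa.
Isothermal: T stays 626 K; PV = const ⇒ V₂ = 21.5 L, P₂ = 735 kPa.
ΔU = 0 (ideal gas, T constant).
W = nRT ln(V₂/V₁) = 3.04×8.314×626×ln(2.03) = 11200 J.
Q = ΔU + W = 11200 J.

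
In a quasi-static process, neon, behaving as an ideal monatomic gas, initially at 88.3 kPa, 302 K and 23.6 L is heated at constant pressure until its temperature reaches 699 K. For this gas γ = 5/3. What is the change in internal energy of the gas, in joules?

4110 J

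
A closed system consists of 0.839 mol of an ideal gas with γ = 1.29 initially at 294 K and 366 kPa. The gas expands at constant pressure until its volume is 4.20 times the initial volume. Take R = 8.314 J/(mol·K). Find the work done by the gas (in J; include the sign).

6560 J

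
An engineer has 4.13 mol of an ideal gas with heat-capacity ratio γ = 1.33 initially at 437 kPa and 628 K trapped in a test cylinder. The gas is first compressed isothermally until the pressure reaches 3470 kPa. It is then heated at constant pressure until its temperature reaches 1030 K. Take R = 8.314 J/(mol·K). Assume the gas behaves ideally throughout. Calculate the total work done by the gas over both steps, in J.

-30900 J

V₁ = nRT₁/P₁ = 4.13×8.314×628/437 = 49.3 L.
Step 1 — Isothermal: T stays 628 K; PV = const ⇒ V₂ = 6.21 L, P₂ = 3470 kPa.
ΔU = 0 (ideal gas, T constant).
W = nRT ln(V₂/V₁) = 4.13×8.314×628×ln(0.126) = -44700 J.
Q = ΔU + W = -44700 J.
State after step 1: P = 3470 kPa, V = 6.21 L, T = 628 K.
Step 2 — Isobaric: P stays 3470 kPa; V/T = const ⇒ T₂ = 1030 K, V₂ = 10.2 L.
W = PΔV = 3470×(10.2−6.21) kPa·L = 13800 J.
ΔU = nCvΔT = 4.13×25.2×(1030−628) = 41800 J.
Q = ΔU + W = nCpΔT = 55600 J.
Net over both steps: W = -30900 J, Q = 11000 J, ΔU = 41800 J.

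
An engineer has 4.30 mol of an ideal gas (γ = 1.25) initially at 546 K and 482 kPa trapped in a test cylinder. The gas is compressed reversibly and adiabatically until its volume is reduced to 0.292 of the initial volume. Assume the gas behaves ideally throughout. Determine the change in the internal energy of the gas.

V₁ = nRT₁/P₁ = 4.30×8.314×546/482 = 40.5 L.
Adiabatic: TV^(γ−1) = const ⇒ T₂ = 546×(3.42)^0.250 = 743 K; PV^γ = const ⇒ P₂ = 2250 kPa.
For an ideal gas ΔU = nCvΔT with Cv = R/(γ−1) = 33.3 J/(mol·K).
ΔU = 4.30×33.3×(743−546) = 28100 J.

28100 J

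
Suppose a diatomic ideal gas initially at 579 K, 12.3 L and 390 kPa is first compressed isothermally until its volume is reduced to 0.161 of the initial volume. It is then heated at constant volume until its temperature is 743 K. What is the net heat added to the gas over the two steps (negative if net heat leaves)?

-5360 J

n = P₁V₁/(RT₁) = 390×12.3/(8.314×579) = 0.997 mol.
Step 1 — Isothermal: T stays 579 K; PV = const ⇒ V₂ = 1.98 L, P₂ = 2420 kPa.
ΔU = 0 (ideal gas, T constant).
W = nRT ln(V₂/V₁) = 0.997×8.314×579×ln(0.161) = -8760 J.
Q = ΔU + W = -8760 J.
State after step 1: P = 2420 kPa, V = 1.98 L, T = 579 K.
Step 2 — Isochoric: V stays 1.98 L; P/T = const ⇒ T₂ = 743 K, P₂ = 3110 kPa.
W = 0 (no volume change).
ΔU = nCvΔT = 0.997×20.8×(743−579) = 3400 J.
Q = ΔU = 3400 J.
Net over both steps: W = -8760 J, Q = -5360 J, ΔU = 3400 J.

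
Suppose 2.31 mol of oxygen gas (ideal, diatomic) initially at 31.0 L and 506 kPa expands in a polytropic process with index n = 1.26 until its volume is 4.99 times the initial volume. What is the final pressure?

T₁ = P₁V₁/(nR) = 506×31.0/(2.31×8.314) = 817 K.
Polytropic n=1.26: T₂ = T₁(V₁/V₂)^(n−1) = 817×(0.200)^0.26 = 538 K; P₂ = P₁(V₁/V₂)^n = 66.8 kPa.

66.8 kPa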